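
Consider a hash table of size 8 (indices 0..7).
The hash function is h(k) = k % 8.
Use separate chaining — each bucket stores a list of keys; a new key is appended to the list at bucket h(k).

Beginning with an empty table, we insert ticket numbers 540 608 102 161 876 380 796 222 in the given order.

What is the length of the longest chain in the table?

4

Insert 540: h=4, bucket 4 empty -> new chain.
Insert 608: h=0, bucket 0 empty -> new chain.
Insert 102: h=6, bucket 6 empty -> new chain.
Insert 161: h=1, bucket 1 empty -> new chain.
Insert 876: h=4, bucket 4 nonempty -> append to chain.
Insert 380: h=4, bucket 4 nonempty -> append to chain.
Insert 796: h=4, bucket 4 nonempty -> append to chain.
Insert 222: h=6, bucket 6 nonempty -> append to chain.
Final buckets:
0: 608
1: 161
2: -
3: -
4: 540 -> 876 -> 380 -> 796
5: -
6: 102 -> 222
7: -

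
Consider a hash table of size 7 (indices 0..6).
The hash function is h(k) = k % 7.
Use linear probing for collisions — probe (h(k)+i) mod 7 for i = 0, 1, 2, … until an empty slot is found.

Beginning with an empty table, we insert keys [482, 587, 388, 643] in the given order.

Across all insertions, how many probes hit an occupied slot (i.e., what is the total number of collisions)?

482 hashes to 6; slot 6 is free -> place at 6.
587 hashes to 6; 6 taken -> place at 0.
388 hashes to 3; slot 3 is free -> place at 3.
643 hashes to 6; 6,0 taken -> place at 1.
Table: [587, 643, -, 388, -, -, 482]

3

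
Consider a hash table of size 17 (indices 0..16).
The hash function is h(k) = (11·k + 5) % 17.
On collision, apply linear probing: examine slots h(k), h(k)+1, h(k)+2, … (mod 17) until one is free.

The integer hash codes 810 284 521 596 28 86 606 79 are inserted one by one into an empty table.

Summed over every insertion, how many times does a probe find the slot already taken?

11

810: h=7 → slot 7
284: h=1 → slot 1
521: h=7, probe 7,8 → slot 8
596: h=16 → slot 16
28: h=7, probe 7,8,9 → slot 9
86: h=16, probe 16,0 → slot 0
606: h=7, probe 7,8,9,10 → slot 10
79: h=7, probe 7,8,9,10,11 → slot 11
Table: [86, 284, -, -, -, -, -, 810, 521, 28, 606, 79, -, -, -, -, 596]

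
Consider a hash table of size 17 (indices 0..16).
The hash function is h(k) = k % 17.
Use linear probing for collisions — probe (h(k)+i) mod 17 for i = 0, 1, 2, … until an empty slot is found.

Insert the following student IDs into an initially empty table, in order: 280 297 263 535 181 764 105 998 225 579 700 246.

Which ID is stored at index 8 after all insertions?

280 hashes to 8; slot 8 is free → place at 8.
297 hashes to 8; 8 taken → place at 9.
263 hashes to 8; 8,9 taken → place at 10.
535 hashes to 8; 8,9,10 taken → place at 11.
181 hashes to 11; 11 taken → place at 12.
764 hashes to 16; slot 16 is free → place at 16.
105 hashes to 3; slot 3 is free → place at 3.
998 hashes to 12; 12 taken → place at 13.
225 hashes to 4; slot 4 is free → place at 4.
579 hashes to 1; slot 1 is free → place at 1.
700 hashes to 3; 3,4 taken → place at 5.
246 hashes to 8; 8,9,10,11,12,13 taken → place at 14.
Table: [., 579, ., 105, 225, 700, ., ., 280, 297, 263, 535, 181, 998, 246, ., 764]

280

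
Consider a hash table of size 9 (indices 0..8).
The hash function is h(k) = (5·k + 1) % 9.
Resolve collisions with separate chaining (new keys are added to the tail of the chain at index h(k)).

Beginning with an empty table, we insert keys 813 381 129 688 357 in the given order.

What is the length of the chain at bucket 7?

Insert 813: h=7, bucket 7 empty → new chain.
Insert 381: h=7, bucket 7 nonempty → append to chain.
Insert 129: h=7, bucket 7 nonempty → append to chain.
Insert 688: h=3, bucket 3 empty → new chain.
Insert 357: h=4, bucket 4 empty → new chain.
Final buckets:
0: _
1: _
2: _
3: 688
4: 357
5: _
6: _
7: 813 -> 381 -> 129
8: _

3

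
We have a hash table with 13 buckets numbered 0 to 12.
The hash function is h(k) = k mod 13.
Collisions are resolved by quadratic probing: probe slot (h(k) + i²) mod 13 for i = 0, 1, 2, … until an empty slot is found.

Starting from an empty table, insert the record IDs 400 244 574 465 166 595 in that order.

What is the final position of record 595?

400 hashes to 10; slot 10 is free => place at 10.
244 hashes to 10; 10 taken => place at 11.
574 hashes to 2; slot 2 is free => place at 2.
465 hashes to 10; 10,11 taken => place at 1.
166 hashes to 10; 10,11,1 taken => place at 6.
595 hashes to 10; 10,11,1,6 taken => place at 0.
Table: [595, 465, 574, —, —, —, 166, —, —, —, 400, 244, —]

0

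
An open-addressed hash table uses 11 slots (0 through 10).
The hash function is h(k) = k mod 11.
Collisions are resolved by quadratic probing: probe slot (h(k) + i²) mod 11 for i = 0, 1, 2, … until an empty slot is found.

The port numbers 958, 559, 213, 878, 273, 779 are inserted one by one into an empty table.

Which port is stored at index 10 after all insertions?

878

958 hashes to 1; slot 1 is free => place at 1.
559 hashes to 9; slot 9 is free => place at 9.
213 hashes to 4; slot 4 is free => place at 4.
878 hashes to 9; 9 taken => place at 10.
273 hashes to 9; 9,10 taken => place at 2.
779 hashes to 9; 9,10,2 taken => place at 7.
Table: [—, 958, 273, —, 213, —, —, 779, —, 559, 878]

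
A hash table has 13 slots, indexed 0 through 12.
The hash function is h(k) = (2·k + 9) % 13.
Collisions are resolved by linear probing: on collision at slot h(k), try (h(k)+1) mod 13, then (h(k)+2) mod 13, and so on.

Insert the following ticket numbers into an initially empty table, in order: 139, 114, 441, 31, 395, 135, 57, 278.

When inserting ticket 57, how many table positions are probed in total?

Insert 139: h=1, slot 1 empty -> index 1.
Insert 114: h=3, slot 3 empty -> index 3.
Insert 441: h=7, slot 7 empty -> index 7.
Insert 31: h=6, slot 6 empty -> index 6.
Insert 395: h=6, slots 6,7 occupied -> index 8.
Insert 135: h=6, slots 6,7,8 occupied -> index 9.
Insert 57: h=6, slots 6,7,8,9 occupied -> index 10.
Insert 278: h=6, slots 6,7,8,9,10 occupied -> index 11.
Table: [., 139, ., 114, ., ., 31, 441, 395, 135, 57, 278, .]

5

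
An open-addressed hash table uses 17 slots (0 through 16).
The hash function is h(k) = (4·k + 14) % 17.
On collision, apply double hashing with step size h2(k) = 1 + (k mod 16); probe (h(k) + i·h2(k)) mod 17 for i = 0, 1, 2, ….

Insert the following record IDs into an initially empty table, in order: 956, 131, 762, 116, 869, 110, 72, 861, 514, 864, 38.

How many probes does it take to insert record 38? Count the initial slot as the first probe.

956: h=13 → slot 13
131: h=11 → slot 11
762: h=2 → slot 2
116: h=2, h2=5, probe 2,7 → slot 7
869: h=5 → slot 5
110: h=12 → slot 12
72: h=13, h2=9, probe 13,5,14 → slot 14
861: h=7, h2=14, probe 7,4 → slot 4
514: h=13, h2=3, probe 13,16 → slot 16
864: h=2, h2=1, probe 2,3 → slot 3
38: h=13, h2=7, probe 13,3,10 → slot 10
Table: [—, —, 762, 864, 861, 869, —, 116, —, —, 38, 131, 110, 956, 72, —, 514]

3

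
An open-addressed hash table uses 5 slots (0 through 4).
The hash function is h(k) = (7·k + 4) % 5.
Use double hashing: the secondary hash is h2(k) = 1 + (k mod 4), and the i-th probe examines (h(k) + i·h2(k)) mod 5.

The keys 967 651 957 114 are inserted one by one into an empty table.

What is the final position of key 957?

0

967 hashes to 3; slot 3 is free → place at 3.
651 hashes to 1; slot 1 is free → place at 1.
957 hashes to 3, h2=2; 3 taken → place at 0.
114 hashes to 2; slot 2 is free → place at 2.
Table: [957, 651, 114, 967, -]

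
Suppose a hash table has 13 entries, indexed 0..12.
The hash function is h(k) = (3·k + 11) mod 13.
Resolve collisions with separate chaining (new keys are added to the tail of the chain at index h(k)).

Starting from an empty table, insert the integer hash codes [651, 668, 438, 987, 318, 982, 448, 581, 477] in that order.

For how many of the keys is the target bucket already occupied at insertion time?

3

651 -> bucket 1
668 -> bucket 0
438 -> bucket 12
987 -> bucket 8
318 -> bucket 3
982 -> bucket 6
448 -> bucket 3 (collision)
581 -> bucket 12 (collision)
477 -> bucket 12 (collision)
Final buckets:
0: 668
1: 651
2: —
3: 318 -> 448
4: —
5: —
6: 982
7: —
8: 987
9: —
10: —
11: —
12: 438 -> 581 -> 477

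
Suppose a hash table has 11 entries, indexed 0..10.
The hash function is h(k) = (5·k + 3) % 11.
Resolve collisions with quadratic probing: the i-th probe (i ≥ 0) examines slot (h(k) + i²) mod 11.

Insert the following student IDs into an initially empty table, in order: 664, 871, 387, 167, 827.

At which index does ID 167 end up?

Insert 664: h=1, slot 1 empty => index 1.
Insert 871: h=2, slot 2 empty => index 2.
Insert 387: h=2, slot 2 occupied => index 3.
Insert 167: h=2, slots 2,3 occupied => index 6.
Insert 827: h=2, slots 2,3,6 occupied => index 0.
Table: [827, 664, 871, 387, ∅, ∅, 167, ∅, ∅, ∅, ∅]

6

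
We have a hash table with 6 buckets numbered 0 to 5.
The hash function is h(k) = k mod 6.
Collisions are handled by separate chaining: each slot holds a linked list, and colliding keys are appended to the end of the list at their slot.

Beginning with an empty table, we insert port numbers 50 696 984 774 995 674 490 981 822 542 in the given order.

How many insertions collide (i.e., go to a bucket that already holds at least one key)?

5

Insert 50: h=2, bucket 2 empty → new chain.
Insert 696: h=0, bucket 0 empty → new chain.
Insert 984: h=0, bucket 0 nonempty → append to chain.
Insert 774: h=0, bucket 0 nonempty → append to chain.
Insert 995: h=5, bucket 5 empty → new chain.
Insert 674: h=2, bucket 2 nonempty → append to chain.
Insert 490: h=4, bucket 4 empty → new chain.
Insert 981: h=3, bucket 3 empty → new chain.
Insert 822: h=0, bucket 0 nonempty → append to chain.
Insert 542: h=2, bucket 2 nonempty → append to chain.
Final buckets:
0: 696 -> 984 -> 774 -> 822
1: ∅
2: 50 -> 674 -> 542
3: 981
4: 490
5: 995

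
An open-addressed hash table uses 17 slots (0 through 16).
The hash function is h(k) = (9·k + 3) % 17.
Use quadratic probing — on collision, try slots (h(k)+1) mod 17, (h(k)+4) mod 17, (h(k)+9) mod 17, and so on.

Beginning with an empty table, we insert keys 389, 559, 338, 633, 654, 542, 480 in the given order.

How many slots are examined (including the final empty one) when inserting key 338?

3

Insert 389: h=2, slot 2 empty => index 2.
Insert 559: h=2, slot 2 occupied => index 3.
Insert 338: h=2, slots 2,3 occupied => index 6.
Insert 633: h=5, slot 5 empty => index 5.
Insert 654: h=7, slot 7 empty => index 7.
Insert 542: h=2, slots 2,3,6 occupied => index 11.
Insert 480: h=5, slots 5,6 occupied => index 9.
Table: [_, _, 389, 559, _, 633, 338, 654, _, 480, _, 542, _, _, _, _, _]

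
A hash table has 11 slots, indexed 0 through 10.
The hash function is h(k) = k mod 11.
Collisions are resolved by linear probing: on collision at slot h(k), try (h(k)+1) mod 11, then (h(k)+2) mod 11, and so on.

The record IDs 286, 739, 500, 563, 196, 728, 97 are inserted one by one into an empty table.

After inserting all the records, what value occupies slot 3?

563

Insert 286: h=0, slot 0 empty -> index 0.
Insert 739: h=2, slot 2 empty -> index 2.
Insert 500: h=5, slot 5 empty -> index 5.
Insert 563: h=2, slot 2 occupied -> index 3.
Insert 196: h=9, slot 9 empty -> index 9.
Insert 728: h=2, slots 2,3 occupied -> index 4.
Insert 97: h=9, slot 9 occupied -> index 10.
Table: [286, _, 739, 563, 728, 500, _, _, _, 196, 97]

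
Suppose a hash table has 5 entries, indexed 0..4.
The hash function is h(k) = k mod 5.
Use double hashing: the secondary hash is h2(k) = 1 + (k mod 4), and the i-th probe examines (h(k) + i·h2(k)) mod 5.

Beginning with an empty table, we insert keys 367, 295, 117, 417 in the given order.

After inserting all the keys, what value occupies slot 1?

367: h=2 => slot 2
295: h=0 => slot 0
117: h=2, h2=2, probe 2,4 => slot 4
417: h=2, h2=2, probe 2,4,1 => slot 1
Table: [295, 417, 367, —, 117]

417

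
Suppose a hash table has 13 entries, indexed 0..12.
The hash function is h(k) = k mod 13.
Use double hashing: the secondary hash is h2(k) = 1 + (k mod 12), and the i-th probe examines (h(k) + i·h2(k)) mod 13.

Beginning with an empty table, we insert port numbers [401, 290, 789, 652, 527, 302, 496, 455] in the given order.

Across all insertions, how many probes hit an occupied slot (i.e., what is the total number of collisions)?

401 hashes to 11; slot 11 is free → place at 11.
290 hashes to 4; slot 4 is free → place at 4.
789 hashes to 9; slot 9 is free → place at 9.
652 hashes to 2; slot 2 is free → place at 2.
527 hashes to 7; slot 7 is free → place at 7.
302 hashes to 3; slot 3 is free → place at 3.
496 hashes to 2, h2=5; 2,7 taken → place at 12.
455 hashes to 0; slot 0 is free → place at 0.
Table: [455, -, 652, 302, 290, -, -, 527, -, 789, -, 401, 496]

2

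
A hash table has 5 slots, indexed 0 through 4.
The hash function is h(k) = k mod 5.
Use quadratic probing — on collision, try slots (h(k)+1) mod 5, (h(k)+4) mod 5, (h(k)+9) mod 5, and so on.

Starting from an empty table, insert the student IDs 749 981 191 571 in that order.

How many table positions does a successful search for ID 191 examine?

749: h=4 => slot 4
981: h=1 => slot 1
191: h=1, probe 1,2 => slot 2
571: h=1, probe 1,2,0 => slot 0
Table: [571, 981, 191, —, 749]
Lookup 191: h=1, probe 1,2 → found at 2.

2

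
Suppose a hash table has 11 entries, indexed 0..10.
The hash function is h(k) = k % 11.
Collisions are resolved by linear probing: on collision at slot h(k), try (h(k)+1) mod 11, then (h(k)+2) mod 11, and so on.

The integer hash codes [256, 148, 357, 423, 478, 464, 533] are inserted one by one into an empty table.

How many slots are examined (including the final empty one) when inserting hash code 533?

Insert 256: h=3, slot 3 empty => index 3.
Insert 148: h=5, slot 5 empty => index 5.
Insert 357: h=5, slot 5 occupied => index 6.
Insert 423: h=5, slots 5,6 occupied => index 7.
Insert 478: h=5, slots 5,6,7 occupied => index 8.
Insert 464: h=2, slot 2 empty => index 2.
Insert 533: h=5, slots 5,6,7,8 occupied => index 9.
Table: [—, —, 464, 256, —, 148, 357, 423, 478, 533, —]

5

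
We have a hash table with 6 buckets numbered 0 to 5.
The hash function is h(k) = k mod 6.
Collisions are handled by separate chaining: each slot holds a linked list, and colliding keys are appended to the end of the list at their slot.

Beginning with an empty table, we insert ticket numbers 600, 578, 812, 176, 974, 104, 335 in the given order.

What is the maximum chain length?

600 -> bucket 0
578 -> bucket 2
812 -> bucket 2 (collision)
176 -> bucket 2 (collision)
974 -> bucket 2 (collision)
104 -> bucket 2 (collision)
335 -> bucket 5
Final buckets:
0: 600
1: _
2: 578 -> 812 -> 176 -> 974 -> 104
3: _
4: _
5: 335

5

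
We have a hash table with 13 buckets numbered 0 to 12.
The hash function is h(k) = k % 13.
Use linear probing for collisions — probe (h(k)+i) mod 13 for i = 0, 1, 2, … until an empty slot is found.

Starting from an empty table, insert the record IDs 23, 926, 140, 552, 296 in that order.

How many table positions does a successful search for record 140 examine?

23 hashes to 10; slot 10 is free => place at 10.
926 hashes to 3; slot 3 is free => place at 3.
140 hashes to 10; 10 taken => place at 11.
552 hashes to 6; slot 6 is free => place at 6.
296 hashes to 10; 10,11 taken => place at 12.
Table: [∅, ∅, ∅, 926, ∅, ∅, 552, ∅, ∅, ∅, 23, 140, 296]
Lookup 140: h=10, probe 10,11 → found at 11.

2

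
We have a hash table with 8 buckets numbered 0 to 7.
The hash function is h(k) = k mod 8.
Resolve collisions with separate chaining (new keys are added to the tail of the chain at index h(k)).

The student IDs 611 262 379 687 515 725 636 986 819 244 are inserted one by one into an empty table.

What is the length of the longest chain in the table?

Insert 611: h=3, bucket 3 empty -> new chain.
Insert 262: h=6, bucket 6 empty -> new chain.
Insert 379: h=3, bucket 3 nonempty -> append to chain.
Insert 687: h=7, bucket 7 empty -> new chain.
Insert 515: h=3, bucket 3 nonempty -> append to chain.
Insert 725: h=5, bucket 5 empty -> new chain.
Insert 636: h=4, bucket 4 empty -> new chain.
Insert 986: h=2, bucket 2 empty -> new chain.
Insert 819: h=3, bucket 3 nonempty -> append to chain.
Insert 244: h=4, bucket 4 nonempty -> append to chain.
Final buckets:
0: -
1: -
2: 986
3: 611 -> 379 -> 515 -> 819
4: 636 -> 244
5: 725
6: 262
7: 687

4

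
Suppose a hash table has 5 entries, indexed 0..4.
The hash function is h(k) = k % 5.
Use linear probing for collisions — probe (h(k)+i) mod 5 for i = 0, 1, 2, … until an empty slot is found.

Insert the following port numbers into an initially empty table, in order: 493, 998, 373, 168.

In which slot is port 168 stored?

1

493: h=3 → slot 3
998: h=3, probe 3,4 → slot 4
373: h=3, probe 3,4,0 → slot 0
168: h=3, probe 3,4,0,1 → slot 1
Table: [373, 168, -, 493, 998]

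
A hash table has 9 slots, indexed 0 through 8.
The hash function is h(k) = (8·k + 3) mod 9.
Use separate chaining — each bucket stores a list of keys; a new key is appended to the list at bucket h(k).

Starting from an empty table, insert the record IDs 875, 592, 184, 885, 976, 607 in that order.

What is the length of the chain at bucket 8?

875 → bucket 1
592 → bucket 5
184 → bucket 8
885 → bucket 0
976 → bucket 8 (collision)
607 → bucket 8 (collision)
Final buckets:
0: 885
1: 875
2: -
3: -
4: -
5: 592
6: -
7: -
8: 184 -> 976 -> 607

3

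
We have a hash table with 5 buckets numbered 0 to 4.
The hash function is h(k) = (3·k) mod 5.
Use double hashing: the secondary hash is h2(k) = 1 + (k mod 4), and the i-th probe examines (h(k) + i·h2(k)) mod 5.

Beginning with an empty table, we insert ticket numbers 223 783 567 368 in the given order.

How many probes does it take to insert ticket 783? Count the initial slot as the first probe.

2

223: h=4 → slot 4
783: h=4, h2=4, probe 4,3 → slot 3
567: h=1 → slot 1
368: h=4, h2=1, probe 4,0 → slot 0
Table: [368, 567, ., 783, 223]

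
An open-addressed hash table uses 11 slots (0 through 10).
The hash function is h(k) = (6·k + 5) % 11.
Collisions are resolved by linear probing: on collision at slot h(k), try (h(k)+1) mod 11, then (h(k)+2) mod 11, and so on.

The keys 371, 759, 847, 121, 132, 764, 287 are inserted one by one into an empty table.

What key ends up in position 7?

121

Insert 371: h=9, slot 9 empty => index 9.
Insert 759: h=5, slot 5 empty => index 5.
Insert 847: h=5, slot 5 occupied => index 6.
Insert 121: h=5, slots 5,6 occupied => index 7.
Insert 132: h=5, slots 5,6,7 occupied => index 8.
Insert 764: h=2, slot 2 empty => index 2.
Insert 287: h=0, slot 0 empty => index 0.
Table: [287, _, 764, _, _, 759, 847, 121, 132, 371, _]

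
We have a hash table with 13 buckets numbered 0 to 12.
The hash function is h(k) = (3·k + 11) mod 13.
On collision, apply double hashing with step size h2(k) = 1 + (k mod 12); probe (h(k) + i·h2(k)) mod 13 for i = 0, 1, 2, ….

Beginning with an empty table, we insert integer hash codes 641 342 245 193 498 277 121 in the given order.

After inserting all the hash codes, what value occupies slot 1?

121

641 hashes to 10; slot 10 is free -> place at 10.
342 hashes to 10, h2=7; 10 taken -> place at 4.
245 hashes to 5; slot 5 is free -> place at 5.
193 hashes to 5, h2=2; 5 taken -> place at 7.
498 hashes to 10, h2=7; 10,4 taken -> place at 11.
277 hashes to 10, h2=2; 10 taken -> place at 12.
121 hashes to 10, h2=2; 10,12 taken -> place at 1.
Table: [∅, 121, ∅, ∅, 342, 245, ∅, 193, ∅, ∅, 641, 498, 277]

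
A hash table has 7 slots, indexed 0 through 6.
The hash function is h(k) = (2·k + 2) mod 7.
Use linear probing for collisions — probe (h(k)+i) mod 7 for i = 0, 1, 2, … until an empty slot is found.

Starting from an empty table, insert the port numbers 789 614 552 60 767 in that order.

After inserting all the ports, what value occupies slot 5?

789

789: h=5 -> slot 5
614: h=5, probe 5,6 -> slot 6
552: h=0 -> slot 0
60: h=3 -> slot 3
767: h=3, probe 3,4 -> slot 4
Table: [552, —, —, 60, 767, 789, 614]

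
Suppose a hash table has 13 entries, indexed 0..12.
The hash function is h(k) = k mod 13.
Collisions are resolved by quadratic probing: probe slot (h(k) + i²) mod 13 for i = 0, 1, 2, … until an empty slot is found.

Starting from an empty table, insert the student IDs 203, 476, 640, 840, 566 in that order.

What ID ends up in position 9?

Insert 203: h=8, slot 8 empty -> index 8.
Insert 476: h=8, slot 8 occupied -> index 9.
Insert 640: h=3, slot 3 empty -> index 3.
Insert 840: h=8, slots 8,9 occupied -> index 12.
Insert 566: h=7, slot 7 empty -> index 7.
Table: [∅, ∅, ∅, 640, ∅, ∅, ∅, 566, 203, 476, ∅, ∅, 840]

476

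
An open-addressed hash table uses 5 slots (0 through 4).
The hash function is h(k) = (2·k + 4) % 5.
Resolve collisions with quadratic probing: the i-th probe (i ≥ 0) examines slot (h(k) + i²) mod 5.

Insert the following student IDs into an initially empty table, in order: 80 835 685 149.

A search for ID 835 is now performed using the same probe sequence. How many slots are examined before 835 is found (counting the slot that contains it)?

2

80: h=4 -> slot 4
835: h=4, probe 4,0 -> slot 0
685: h=4, probe 4,0,3 -> slot 3
149: h=2 -> slot 2
Table: [835, —, 149, 685, 80]
Lookup 835: h=4, probe 4,0 → found at 0.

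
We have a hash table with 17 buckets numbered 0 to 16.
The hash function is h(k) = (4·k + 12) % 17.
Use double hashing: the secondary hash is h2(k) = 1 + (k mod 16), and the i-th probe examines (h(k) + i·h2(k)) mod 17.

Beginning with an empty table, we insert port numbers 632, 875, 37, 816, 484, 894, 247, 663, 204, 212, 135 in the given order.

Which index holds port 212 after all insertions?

6

Insert 632: h=7, slot 7 empty -> index 7.
Insert 875: h=10, slot 10 empty -> index 10.
Insert 37: h=7, h2=6, slot 7 occupied -> index 13.
Insert 816: h=12, slot 12 empty -> index 12.
Insert 484: h=10, h2=5, slot 10 occupied -> index 15.
Insert 894: h=1, slot 1 empty -> index 1.
Insert 247: h=14, slot 14 empty -> index 14.
Insert 663: h=12, h2=8, slot 12 occupied -> index 3.
Insert 204: h=12, h2=13, slot 12 occupied -> index 8.
Insert 212: h=10, h2=5, slots 10,15,3,8,13,1 occupied -> index 6.
Insert 135: h=8, h2=8, slot 8 occupied -> index 16.
Table: [∅, 894, ∅, 663, ∅, ∅, 212, 632, 204, ∅, 875, ∅, 816, 37, 247, 484, 135]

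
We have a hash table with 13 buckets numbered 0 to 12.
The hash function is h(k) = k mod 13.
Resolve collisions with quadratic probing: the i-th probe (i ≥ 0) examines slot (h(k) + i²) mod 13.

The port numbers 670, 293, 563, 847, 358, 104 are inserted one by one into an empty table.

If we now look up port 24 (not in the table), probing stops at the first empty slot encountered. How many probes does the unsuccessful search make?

2

670 hashes to 7; slot 7 is free => place at 7.
293 hashes to 7; 7 taken => place at 8.
563 hashes to 4; slot 4 is free => place at 4.
847 hashes to 2; slot 2 is free => place at 2.
358 hashes to 7; 7,8 taken => place at 11.
104 hashes to 0; slot 0 is free => place at 0.
Table: [104, _, 847, _, 563, _, _, 670, 293, _, _, 358, _]
Lookup 24: h=11, probe 11,12 → slot 12 empty, not found.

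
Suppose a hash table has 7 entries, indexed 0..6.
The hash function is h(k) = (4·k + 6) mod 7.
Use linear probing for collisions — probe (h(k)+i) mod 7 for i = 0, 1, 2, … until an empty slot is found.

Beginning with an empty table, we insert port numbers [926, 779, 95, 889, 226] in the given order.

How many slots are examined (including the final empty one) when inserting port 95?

926 hashes to 0; slot 0 is free → place at 0.
779 hashes to 0; 0 taken → place at 1.
95 hashes to 1; 1 taken → place at 2.
889 hashes to 6; slot 6 is free → place at 6.
226 hashes to 0; 0,1,2 taken → place at 3.
Table: [926, 779, 95, 226, —, —, 889]

2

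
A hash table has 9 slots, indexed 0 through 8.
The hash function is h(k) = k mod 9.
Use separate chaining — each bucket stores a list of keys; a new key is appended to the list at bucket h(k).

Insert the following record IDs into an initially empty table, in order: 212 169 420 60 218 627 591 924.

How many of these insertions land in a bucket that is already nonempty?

212 → bucket 5
169 → bucket 7
420 → bucket 6
60 → bucket 6 (collision)
218 → bucket 2
627 → bucket 6 (collision)
591 → bucket 6 (collision)
924 → bucket 6 (collision)
Final buckets:
0: —
1: —
2: 218
3: —
4: —
5: 212
6: 420 -> 60 -> 627 -> 591 -> 924
7: 169
8: —

4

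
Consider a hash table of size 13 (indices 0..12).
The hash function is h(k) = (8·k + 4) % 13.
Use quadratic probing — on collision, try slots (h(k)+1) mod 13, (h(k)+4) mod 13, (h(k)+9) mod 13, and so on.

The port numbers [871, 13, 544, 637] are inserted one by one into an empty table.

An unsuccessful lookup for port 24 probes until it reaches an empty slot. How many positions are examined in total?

871 hashes to 4; slot 4 is free → place at 4.
13 hashes to 4; 4 taken → place at 5.
544 hashes to 1; slot 1 is free → place at 1.
637 hashes to 4; 4,5 taken → place at 8.
Table: [., 544, ., ., 871, 13, ., ., 637, ., ., ., .]
Lookup 24: h=1, probe 1,2 → slot 2 empty, not found.

2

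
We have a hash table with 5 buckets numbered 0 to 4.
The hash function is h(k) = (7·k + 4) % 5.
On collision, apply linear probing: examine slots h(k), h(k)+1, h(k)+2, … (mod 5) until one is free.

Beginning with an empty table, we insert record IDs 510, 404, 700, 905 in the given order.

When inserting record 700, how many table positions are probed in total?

2

510 hashes to 4; slot 4 is free => place at 4.
404 hashes to 2; slot 2 is free => place at 2.
700 hashes to 4; 4 taken => place at 0.
905 hashes to 4; 4,0 taken => place at 1.
Table: [700, 905, 404, —, 510]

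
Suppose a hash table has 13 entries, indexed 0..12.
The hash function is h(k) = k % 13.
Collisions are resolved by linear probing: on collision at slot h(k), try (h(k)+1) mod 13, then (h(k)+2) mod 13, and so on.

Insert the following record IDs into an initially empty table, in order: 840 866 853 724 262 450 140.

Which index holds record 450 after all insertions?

840 hashes to 8; slot 8 is free -> place at 8.
866 hashes to 8; 8 taken -> place at 9.
853 hashes to 8; 8,9 taken -> place at 10.
724 hashes to 9; 9,10 taken -> place at 11.
262 hashes to 2; slot 2 is free -> place at 2.
450 hashes to 8; 8,9,10,11 taken -> place at 12.
140 hashes to 10; 10,11,12 taken -> place at 0.
Table: [140, ., 262, ., ., ., ., ., 840, 866, 853, 724, 450]

12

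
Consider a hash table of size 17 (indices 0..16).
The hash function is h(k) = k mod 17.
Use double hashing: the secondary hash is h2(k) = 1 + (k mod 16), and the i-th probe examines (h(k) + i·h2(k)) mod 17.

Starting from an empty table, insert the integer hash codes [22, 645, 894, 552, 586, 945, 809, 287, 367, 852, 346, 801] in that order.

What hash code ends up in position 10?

894

22 hashes to 5; slot 5 is free -> place at 5.
645 hashes to 16; slot 16 is free -> place at 16.
894 hashes to 10; slot 10 is free -> place at 10.
552 hashes to 8; slot 8 is free -> place at 8.
586 hashes to 8, h2=11; 8 taken -> place at 2.
945 hashes to 10, h2=2; 10 taken -> place at 12.
809 hashes to 10, h2=10; 10 taken -> place at 3.
287 hashes to 15; slot 15 is free -> place at 15.
367 hashes to 10, h2=16; 10 taken -> place at 9.
852 hashes to 2, h2=5; 2 taken -> place at 7.
346 hashes to 6; slot 6 is free -> place at 6.
801 hashes to 2, h2=2; 2 taken -> place at 4.
Table: [., ., 586, 809, 801, 22, 346, 852, 552, 367, 894, ., 945, ., ., 287, 645]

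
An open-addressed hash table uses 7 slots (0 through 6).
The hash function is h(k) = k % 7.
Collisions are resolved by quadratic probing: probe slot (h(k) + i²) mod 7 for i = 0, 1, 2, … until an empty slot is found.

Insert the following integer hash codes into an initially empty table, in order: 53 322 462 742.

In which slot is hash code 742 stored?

2

53 hashes to 4; slot 4 is free → place at 4.
322 hashes to 0; slot 0 is free → place at 0.
462 hashes to 0; 0 taken → place at 1.
742 hashes to 0; 0,1,4 taken → place at 2.
Table: [322, 462, 742, _, 53, _, _]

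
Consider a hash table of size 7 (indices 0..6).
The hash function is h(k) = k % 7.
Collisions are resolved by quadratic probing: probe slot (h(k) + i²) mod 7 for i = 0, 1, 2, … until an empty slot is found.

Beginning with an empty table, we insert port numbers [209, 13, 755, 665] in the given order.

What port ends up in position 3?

209 hashes to 6; slot 6 is free -> place at 6.
13 hashes to 6; 6 taken -> place at 0.
755 hashes to 6; 6,0 taken -> place at 3.
665 hashes to 0; 0 taken -> place at 1.
Table: [13, 665, -, 755, -, -, 209]

755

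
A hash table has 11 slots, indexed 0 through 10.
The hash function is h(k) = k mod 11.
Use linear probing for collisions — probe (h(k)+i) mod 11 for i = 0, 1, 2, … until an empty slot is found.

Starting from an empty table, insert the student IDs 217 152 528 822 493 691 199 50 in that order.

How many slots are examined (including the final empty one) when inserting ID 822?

3

Insert 217: h=8, slot 8 empty → index 8.
Insert 152: h=9, slot 9 empty → index 9.
Insert 528: h=0, slot 0 empty → index 0.
Insert 822: h=8, slots 8,9 occupied → index 10.
Insert 493: h=9, slots 9,10,0 occupied → index 1.
Insert 691: h=9, slots 9,10,0,1 occupied → index 2.
Insert 199: h=1, slots 1,2 occupied → index 3.
Insert 50: h=6, slot 6 empty → index 6.
Table: [528, 493, 691, 199, ., ., 50, ., 217, 152, 822]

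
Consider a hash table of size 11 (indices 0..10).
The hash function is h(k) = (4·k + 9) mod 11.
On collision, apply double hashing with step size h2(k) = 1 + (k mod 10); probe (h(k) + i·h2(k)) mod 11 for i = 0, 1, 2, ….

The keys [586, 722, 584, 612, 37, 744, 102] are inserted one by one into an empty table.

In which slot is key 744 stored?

Insert 586: h=10, slot 10 empty → index 10.
Insert 722: h=4, slot 4 empty → index 4.
Insert 584: h=2, slot 2 empty → index 2.
Insert 612: h=4, h2=3, slot 4 occupied → index 7.
Insert 37: h=3, slot 3 empty → index 3.
Insert 744: h=4, h2=5, slot 4 occupied → index 9.
Insert 102: h=10, h2=3, slots 10,2 occupied → index 5.
Table: [-, -, 584, 37, 722, 102, -, 612, -, 744, 586]

9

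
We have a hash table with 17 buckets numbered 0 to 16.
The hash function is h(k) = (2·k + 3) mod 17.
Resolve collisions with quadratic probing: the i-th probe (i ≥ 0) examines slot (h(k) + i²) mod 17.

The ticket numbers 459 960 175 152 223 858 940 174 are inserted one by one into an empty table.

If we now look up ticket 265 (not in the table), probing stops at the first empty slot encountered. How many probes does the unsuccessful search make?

Insert 459: h=3, slot 3 empty => index 3.
Insert 960: h=2, slot 2 empty => index 2.
Insert 175: h=13, slot 13 empty => index 13.
Insert 152: h=1, slot 1 empty => index 1.
Insert 223: h=7, slot 7 empty => index 7.
Insert 858: h=2, slots 2,3 occupied => index 6.
Insert 940: h=13, slot 13 occupied => index 14.
Insert 174: h=11, slot 11 empty => index 11.
Table: [., 152, 960, 459, ., ., 858, 223, ., ., ., 174, ., 175, 940, ., .]
Lookup 265: h=6, probe 6,7,10 → slot 10 empty, not found.

3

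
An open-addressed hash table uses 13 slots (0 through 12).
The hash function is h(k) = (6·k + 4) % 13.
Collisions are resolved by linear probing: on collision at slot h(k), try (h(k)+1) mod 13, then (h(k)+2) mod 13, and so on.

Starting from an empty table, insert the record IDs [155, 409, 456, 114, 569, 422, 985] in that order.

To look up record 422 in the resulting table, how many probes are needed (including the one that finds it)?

2

155 hashes to 11; slot 11 is free => place at 11.
409 hashes to 1; slot 1 is free => place at 1.
456 hashes to 10; slot 10 is free => place at 10.
114 hashes to 12; slot 12 is free => place at 12.
569 hashes to 12; 12 taken => place at 0.
422 hashes to 1; 1 taken => place at 2.
985 hashes to 12; 12,0,1,2 taken => place at 3.
Table: [569, 409, 422, 985, ., ., ., ., ., ., 456, 155, 114]
Lookup 422: h=1, probe 1,2 → found at 2.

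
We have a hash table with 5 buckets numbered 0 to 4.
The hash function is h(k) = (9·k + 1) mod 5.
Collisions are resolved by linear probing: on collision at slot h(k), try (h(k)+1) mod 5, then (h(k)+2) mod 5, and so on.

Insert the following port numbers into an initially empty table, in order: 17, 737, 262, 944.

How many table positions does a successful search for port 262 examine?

3

17 hashes to 4; slot 4 is free => place at 4.
737 hashes to 4; 4 taken => place at 0.
262 hashes to 4; 4,0 taken => place at 1.
944 hashes to 2; slot 2 is free => place at 2.
Table: [737, 262, 944, _, 17]
Lookup 262: h=4, probe 4,0,1 → found at 1.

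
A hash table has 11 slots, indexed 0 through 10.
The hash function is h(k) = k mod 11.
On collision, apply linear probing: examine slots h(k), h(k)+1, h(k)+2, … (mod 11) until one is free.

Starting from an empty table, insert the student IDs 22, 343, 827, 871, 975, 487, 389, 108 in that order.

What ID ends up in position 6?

22 hashes to 0; slot 0 is free => place at 0.
343 hashes to 2; slot 2 is free => place at 2.
827 hashes to 2; 2 taken => place at 3.
871 hashes to 2; 2,3 taken => place at 4.
975 hashes to 7; slot 7 is free => place at 7.
487 hashes to 3; 3,4 taken => place at 5.
389 hashes to 4; 4,5 taken => place at 6.
108 hashes to 9; slot 9 is free => place at 9.
Table: [22, ., 343, 827, 871, 487, 389, 975, ., 108, .]

389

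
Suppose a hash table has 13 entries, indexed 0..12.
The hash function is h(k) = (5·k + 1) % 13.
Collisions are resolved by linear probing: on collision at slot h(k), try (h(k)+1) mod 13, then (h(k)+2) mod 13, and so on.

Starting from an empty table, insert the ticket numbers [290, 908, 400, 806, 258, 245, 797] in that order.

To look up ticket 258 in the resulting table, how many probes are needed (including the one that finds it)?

2

290 hashes to 8; slot 8 is free => place at 8.
908 hashes to 4; slot 4 is free => place at 4.
400 hashes to 12; slot 12 is free => place at 12.
806 hashes to 1; slot 1 is free => place at 1.
258 hashes to 4; 4 taken => place at 5.
245 hashes to 4; 4,5 taken => place at 6.
797 hashes to 8; 8 taken => place at 9.
Table: [-, 806, -, -, 908, 258, 245, -, 290, 797, -, -, 400]
Lookup 258: h=4, probe 4,5 → found at 5.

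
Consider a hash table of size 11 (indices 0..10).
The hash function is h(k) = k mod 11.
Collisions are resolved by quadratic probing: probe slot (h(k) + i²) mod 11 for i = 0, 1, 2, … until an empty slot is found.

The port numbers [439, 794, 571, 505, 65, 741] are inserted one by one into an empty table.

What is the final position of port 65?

8

Insert 439: h=10, slot 10 empty => index 10.
Insert 794: h=2, slot 2 empty => index 2.
Insert 571: h=10, slot 10 occupied => index 0.
Insert 505: h=10, slots 10,0 occupied => index 3.
Insert 65: h=10, slots 10,0,3 occupied => index 8.
Insert 741: h=4, slot 4 empty => index 4.
Table: [571, _, 794, 505, 741, _, _, _, 65, _, 439]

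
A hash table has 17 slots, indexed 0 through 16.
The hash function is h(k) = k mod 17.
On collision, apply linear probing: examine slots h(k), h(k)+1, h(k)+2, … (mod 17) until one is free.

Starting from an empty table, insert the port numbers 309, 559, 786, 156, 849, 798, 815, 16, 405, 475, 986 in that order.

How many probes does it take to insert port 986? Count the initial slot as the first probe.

309: h=3 => slot 3
559: h=15 => slot 15
786: h=4 => slot 4
156: h=3, probe 3,4,5 => slot 5
849: h=16 => slot 16
798: h=16, probe 16,0 => slot 0
815: h=16, probe 16,0,1 => slot 1
16: h=16, probe 16,0,1,2 => slot 2
405: h=14 => slot 14
475: h=16, probe 16,0,1,2,3,4,5,6 => slot 6
986: h=0, probe 0,1,2,3,4,5,6,7 => slot 7
Table: [798, 815, 16, 309, 786, 156, 475, 986, —, —, —, —, —, —, 405, 559, 849]

8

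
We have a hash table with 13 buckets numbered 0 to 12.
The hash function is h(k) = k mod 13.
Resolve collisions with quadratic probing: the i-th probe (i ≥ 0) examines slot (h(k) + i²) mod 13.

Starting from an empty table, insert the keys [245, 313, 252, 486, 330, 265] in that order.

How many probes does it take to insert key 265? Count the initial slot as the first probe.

245: h=11 → slot 11
313: h=1 → slot 1
252: h=5 → slot 5
486: h=5, probe 5,6 → slot 6
330: h=5, probe 5,6,9 → slot 9
265: h=5, probe 5,6,9,1,8 → slot 8
Table: [., 313, ., ., ., 252, 486, ., 265, 330, ., 245, .]

5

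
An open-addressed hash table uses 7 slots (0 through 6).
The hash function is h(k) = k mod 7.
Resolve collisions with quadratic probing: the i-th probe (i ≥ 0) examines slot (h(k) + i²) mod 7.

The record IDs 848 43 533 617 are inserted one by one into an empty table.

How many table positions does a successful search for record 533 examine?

848 hashes to 1; slot 1 is free → place at 1.
43 hashes to 1; 1 taken → place at 2.
533 hashes to 1; 1,2 taken → place at 5.
617 hashes to 1; 1,2,5 taken → place at 3.
Table: [∅, 848, 43, 617, ∅, 533, ∅]
Lookup 533: h=1, probe 1,2,5 → found at 5.

3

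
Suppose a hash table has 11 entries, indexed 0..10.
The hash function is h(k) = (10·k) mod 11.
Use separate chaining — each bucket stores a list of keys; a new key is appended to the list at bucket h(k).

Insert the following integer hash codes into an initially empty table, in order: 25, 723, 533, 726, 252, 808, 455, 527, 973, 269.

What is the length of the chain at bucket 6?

4

Insert 25: h=8, bucket 8 empty → new chain.
Insert 723: h=3, bucket 3 empty → new chain.
Insert 533: h=6, bucket 6 empty → new chain.
Insert 726: h=0, bucket 0 empty → new chain.
Insert 252: h=1, bucket 1 empty → new chain.
Insert 808: h=6, bucket 6 nonempty → append to chain.
Insert 455: h=7, bucket 7 empty → new chain.
Insert 527: h=1, bucket 1 nonempty → append to chain.
Insert 973: h=6, bucket 6 nonempty → append to chain.
Insert 269: h=6, bucket 6 nonempty → append to chain.
Final buckets:
0: 726
1: 252 -> 527
2: _
3: 723
4: _
5: _
6: 533 -> 808 -> 973 -> 269
7: 455
8: 25
9: _
10: _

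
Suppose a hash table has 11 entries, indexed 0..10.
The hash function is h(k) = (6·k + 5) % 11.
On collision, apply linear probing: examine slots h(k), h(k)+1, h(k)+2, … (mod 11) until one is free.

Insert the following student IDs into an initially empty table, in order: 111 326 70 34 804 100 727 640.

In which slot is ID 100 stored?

111: h=0 => slot 0
326: h=3 => slot 3
70: h=7 => slot 7
34: h=0, probe 0,1 => slot 1
804: h=0, probe 0,1,2 => slot 2
100: h=0, probe 0,1,2,3,4 => slot 4
727: h=0, probe 0,1,2,3,4,5 => slot 5
640: h=6 => slot 6
Table: [111, 34, 804, 326, 100, 727, 640, 70, _, _, _]

4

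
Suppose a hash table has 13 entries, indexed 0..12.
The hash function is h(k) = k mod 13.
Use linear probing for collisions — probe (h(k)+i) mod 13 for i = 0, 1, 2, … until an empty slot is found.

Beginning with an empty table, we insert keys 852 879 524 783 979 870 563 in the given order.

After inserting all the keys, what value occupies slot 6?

563

852 hashes to 7; slot 7 is free → place at 7.
879 hashes to 8; slot 8 is free → place at 8.
524 hashes to 4; slot 4 is free → place at 4.
783 hashes to 3; slot 3 is free → place at 3.
979 hashes to 4; 4 taken → place at 5.
870 hashes to 12; slot 12 is free → place at 12.
563 hashes to 4; 4,5 taken → place at 6.
Table: [_, _, _, 783, 524, 979, 563, 852, 879, _, _, _, 870]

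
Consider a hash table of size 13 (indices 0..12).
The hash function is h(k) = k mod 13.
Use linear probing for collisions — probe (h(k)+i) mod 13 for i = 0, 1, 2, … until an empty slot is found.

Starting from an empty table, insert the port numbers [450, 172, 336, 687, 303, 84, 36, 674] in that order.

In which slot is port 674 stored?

0

450 hashes to 8; slot 8 is free -> place at 8.
172 hashes to 3; slot 3 is free -> place at 3.
336 hashes to 11; slot 11 is free -> place at 11.
687 hashes to 11; 11 taken -> place at 12.
303 hashes to 4; slot 4 is free -> place at 4.
84 hashes to 6; slot 6 is free -> place at 6.
36 hashes to 10; slot 10 is free -> place at 10.
674 hashes to 11; 11,12 taken -> place at 0.
Table: [674, —, —, 172, 303, —, 84, —, 450, —, 36, 336, 687]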